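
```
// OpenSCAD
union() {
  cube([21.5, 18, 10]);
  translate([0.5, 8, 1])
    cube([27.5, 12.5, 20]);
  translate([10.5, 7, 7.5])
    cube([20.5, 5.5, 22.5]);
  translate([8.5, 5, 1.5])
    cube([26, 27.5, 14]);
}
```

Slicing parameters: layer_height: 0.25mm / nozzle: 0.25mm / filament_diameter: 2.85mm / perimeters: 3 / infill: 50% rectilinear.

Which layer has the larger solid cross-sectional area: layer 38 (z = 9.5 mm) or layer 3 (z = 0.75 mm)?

Layer 38 (z = 9.5): the cube is present — its section is the full 21.5×18 rectangle (area 387.00 mm²); the cube at (0.5, 8) (footprint 27.5×12.5) is included at this height (area 343.75 mm²); the cube at (10.5, 7) is present — its section is the full 20.5×5.5 rectangle (area 112.75 mm²); the cube at (8.5, 5) (footprint 26×27.5) is included at this height (area 715.00 mm²); Combining (union): the regions partially overlap — summed areas 1558.50 mm² minus the doubly-counted overlap 605.50 mm² gives 953.00 mm² — area = 953.00 mm². So its area = 953.00 mm². Layer 3 (z = 0.75): the cube is present — its section is the full 21.5×18 rectangle (area 387.00 mm²); the cube at (0.5, 8) is not intersected at this z (z outside [1, 21]); the cube at (10.5, 7) does not reach this height (z outside [7.5, 30]); the cube at (8.5, 5) is not intersected at this z (z outside [1.5, 15.5]); Merging all regions: only the 21.5×18 cube is present, so the union is just that shape — area = 387.00 mm². So its area = 387.00 mm². Layer 38 is larger (953.00 vs 387.00 mm²).

layer 38 (z = 9.5 mm)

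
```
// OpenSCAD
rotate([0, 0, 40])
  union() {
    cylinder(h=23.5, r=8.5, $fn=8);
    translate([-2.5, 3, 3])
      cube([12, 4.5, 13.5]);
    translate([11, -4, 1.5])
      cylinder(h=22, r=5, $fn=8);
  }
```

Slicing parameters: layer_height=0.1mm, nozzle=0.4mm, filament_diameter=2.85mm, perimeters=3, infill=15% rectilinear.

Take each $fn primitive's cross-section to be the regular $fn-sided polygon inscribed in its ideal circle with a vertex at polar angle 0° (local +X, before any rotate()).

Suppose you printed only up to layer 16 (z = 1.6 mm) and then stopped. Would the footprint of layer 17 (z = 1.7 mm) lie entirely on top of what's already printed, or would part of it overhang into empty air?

Compare the two slices. At z = 1.6: the r=8.5 cylinder contributes a regular 8-gon of circumradius 8.5 (area = (8/2)·8.500²·sin(360°/8) = 204.35 mm²); the cube at (-2.5, 3) is absent (z outside [3, 16.5]); the r=5 cylinder at (11, -4) contributes a regular 8-gon of circumradius 5 (area = (8/2)·5.000²·sin(360°/8) = 70.71 mm²); Taking the union: the regions partially overlap — summed areas 275.06 mm² minus the doubly-counted overlap 3.59 mm² gives 271.48 mm² — area = 271.48 mm²; (whole slice rotated 40° about Z — lengths, areas and connectivity unchanged). At z = 1.7: the cylinder: section is a regular 8-gon, circumradius r=8.5 (area = (8/2)·8.500²·sin(360°/8) = 204.35 mm²); the cube at (-2.5, 3) is absent (z outside [3, 16.5]); the r=5 cylinder at (11, -4) gives a regular 8-gon of circumradius 5 (constant along its height) (area = (8/2)·5.000²·sin(360°/8) = 70.71 mm²); Taking the union: the regions partially overlap — summed areas 275.06 mm² minus the doubly-counted overlap 3.59 mm² gives 271.48 mm² — area = 271.48 mm²; (whole slice rotated 40° about Z — lengths, areas and connectivity unchanged). Checking containment: the cross-section at z = 1.7 is a subset of the cross-section at z = 1.6.

entirely on top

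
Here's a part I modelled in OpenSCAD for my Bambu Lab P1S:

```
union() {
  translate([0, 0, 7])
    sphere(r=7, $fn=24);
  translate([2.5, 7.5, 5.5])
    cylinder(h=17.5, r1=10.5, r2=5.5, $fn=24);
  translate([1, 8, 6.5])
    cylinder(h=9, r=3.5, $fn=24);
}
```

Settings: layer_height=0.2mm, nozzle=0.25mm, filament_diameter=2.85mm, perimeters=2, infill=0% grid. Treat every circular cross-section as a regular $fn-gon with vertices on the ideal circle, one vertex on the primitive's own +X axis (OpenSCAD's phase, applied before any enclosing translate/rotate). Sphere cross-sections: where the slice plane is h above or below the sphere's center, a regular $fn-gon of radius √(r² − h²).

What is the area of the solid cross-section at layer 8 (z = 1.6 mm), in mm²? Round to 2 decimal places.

61.62 mm²

At z = 1.6 mm: the r=7 sphere slices to a regular 24-gon of circumradius 4.454 (√(r²−h²) with h=5.4 from center) (area = (24/2)·4.454²·sin(360°/24) = 61.62 mm²); the cone at (2.5, 7.5) does not reach this height (z outside [5.5, 23]); the cylinder at (1, 8) is not intersected at this z (z outside [6.5, 15.5]); Merging all regions: only the r=7 sphere is present, so the union is just that shape — area = 61.62 mm². Overall, the cross-section is a single solid region. Net area = 61.62 mm².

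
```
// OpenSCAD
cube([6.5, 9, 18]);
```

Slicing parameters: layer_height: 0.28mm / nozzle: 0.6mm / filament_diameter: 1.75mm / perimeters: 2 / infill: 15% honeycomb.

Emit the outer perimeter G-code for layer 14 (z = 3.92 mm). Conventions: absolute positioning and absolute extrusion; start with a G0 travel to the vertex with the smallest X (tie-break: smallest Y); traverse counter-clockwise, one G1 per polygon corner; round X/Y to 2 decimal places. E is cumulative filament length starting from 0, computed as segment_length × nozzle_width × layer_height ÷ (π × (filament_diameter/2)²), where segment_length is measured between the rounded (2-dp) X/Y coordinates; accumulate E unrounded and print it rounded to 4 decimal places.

G0 X0.00 Y0.00 Z3.92
G1 X6.50 Y0.00 E0.4540
G1 X6.50 Y9.00 E1.0826
G1 X0.00 Y9.00 E1.5366
G1 X0.00 Y0.00 E2.1652

At z = 3.92 mm: the 6.5×9 cube contributes its full rectangle. The outline is a single polygon with 4 vertices. Extrusion per mm of travel: 0.6 × 0.28 / (π × 0.875²) = 0.069846. Accumulating E over each segment gives final E = 2.1652.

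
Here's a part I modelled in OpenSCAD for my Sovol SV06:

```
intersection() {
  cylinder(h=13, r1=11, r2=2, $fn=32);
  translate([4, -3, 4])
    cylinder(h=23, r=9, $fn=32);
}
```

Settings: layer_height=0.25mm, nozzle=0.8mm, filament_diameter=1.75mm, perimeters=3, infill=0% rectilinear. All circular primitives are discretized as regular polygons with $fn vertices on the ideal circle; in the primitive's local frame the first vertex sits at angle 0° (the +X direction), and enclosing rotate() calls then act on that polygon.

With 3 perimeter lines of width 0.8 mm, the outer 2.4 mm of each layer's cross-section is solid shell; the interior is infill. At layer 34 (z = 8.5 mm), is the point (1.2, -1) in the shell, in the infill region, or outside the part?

infill

At z = 8.5 mm: the cone (r1=11→r2=2) has section circumradius 5.115 here — a regular 32-gon; the cylinder at (4, -3): section is a regular 32-gon, circumradius r=9; Taking the intersection: the r=9 cylinder at (4, -3) partially overlaps the cone; clipping to the common part keeps 74.87 mm² — 1 connected region. Overall, the cross-section is a single solid region. The nearest boundary edge runs (4.25, -2.84)→(3.62, -3.62); distance from the point to it = 3.53 mm. The point is inside the cross-section and 3.53 mm from the nearest boundary — more than the 2.4 mm shell width (3 × 0.8), so it's in the infill interior.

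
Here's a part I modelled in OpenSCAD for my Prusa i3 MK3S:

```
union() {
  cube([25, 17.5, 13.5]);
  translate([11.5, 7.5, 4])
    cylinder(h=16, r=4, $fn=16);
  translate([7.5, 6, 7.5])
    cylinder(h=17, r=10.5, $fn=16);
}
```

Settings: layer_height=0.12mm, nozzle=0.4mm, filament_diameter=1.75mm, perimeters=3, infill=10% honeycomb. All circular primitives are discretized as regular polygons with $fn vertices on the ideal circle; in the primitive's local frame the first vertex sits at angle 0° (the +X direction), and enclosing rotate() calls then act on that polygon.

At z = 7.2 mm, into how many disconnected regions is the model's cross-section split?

1

At z = 7.2 mm: the cube (footprint 25×17.5) is included at this height; the cylinder at (11.5, 7.5): section is a regular 16-gon, circumradius r=4; the cylinder at (7.5, 6) is not intersected at this z (z outside [7.5, 24.5]); Merging all regions: the r=4 cylinder at (11.5, 7.5) lies entirely inside the 25×17.5 cube, so the union is just the 25×17.5 cube — 1 connected region. The result has 1 disconnected region.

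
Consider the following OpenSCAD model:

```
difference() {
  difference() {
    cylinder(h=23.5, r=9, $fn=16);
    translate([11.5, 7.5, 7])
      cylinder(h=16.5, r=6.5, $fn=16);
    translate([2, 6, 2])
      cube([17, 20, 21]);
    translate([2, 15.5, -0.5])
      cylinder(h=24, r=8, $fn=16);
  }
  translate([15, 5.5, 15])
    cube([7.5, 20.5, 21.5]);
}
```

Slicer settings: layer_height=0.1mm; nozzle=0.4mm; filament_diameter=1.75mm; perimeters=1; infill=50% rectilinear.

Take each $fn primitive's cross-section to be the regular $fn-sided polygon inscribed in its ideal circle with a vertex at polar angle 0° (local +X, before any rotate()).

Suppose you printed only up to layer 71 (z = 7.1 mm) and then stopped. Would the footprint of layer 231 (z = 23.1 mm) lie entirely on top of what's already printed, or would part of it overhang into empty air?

Compare the two slices. At z = 7.1: the r=9 cylinder contributes a regular 16-gon of circumradius 9 (area = (16/2)·9.000²·sin(360°/16) = 247.98 mm²); the r=6.5 cylinder at (11.5, 7.5) gives a regular 16-gon of circumradius 6.5 (constant along its height) (area = (16/2)·6.500²·sin(360°/16) = 129.35 mm²); the cube at (2, 6) (footprint 17×20) is included at this height (area 340.00 mm²); the cylinder at (2, 15.5): section is a regular 16-gon, circumradius r=8 (area = (16/2)·8.000²·sin(360°/16) = 195.93 mm²); Taking the first minus the rest: starting from the r=9 cylinder (247.98 mm²), the r=6.5 cylinder at (11.5, 7.5) partially overlaps it — only the 7.02 mm² overlap (of its 129.35 mm²) is removed, clipping the outline; the 17×20 cube at (2, 6) partially overlaps it — only the 6.56 mm² overlap (of its 340.00 mm²) is removed, clipping the outline; the r=8 cylinder at (2, 15.5) partially overlaps it — only the 3.42 mm² overlap (of its 195.93 mm²) is removed, clipping the outline — area = 230.98 mm²; the cube at (15, 5.5) is not intersected at this z (z outside [15, 36.5]); After the difference (first − rest): none of the subtracted shapes is present at this height, so that combined region is unchanged — area = 230.98 mm². At z = 23.1: the r=9 cylinder contributes a regular 16-gon of circumradius 9 (area = (16/2)·9.000²·sin(360°/16) = 247.98 mm²); the r=6.5 cylinder at (11.5, 7.5) contributes a regular 16-gon of circumradius 6.5 (area = (16/2)·6.500²·sin(360°/16) = 129.35 mm²); the cube at (2, 6) is absent (z outside [2, 23]); the r=8 cylinder at (2, 15.5) contributes a regular 16-gon of circumradius 8 (area = (16/2)·8.000²·sin(360°/16) = 195.93 mm²); Subtracting the remaining from the first: starting from the r=9 cylinder (247.98 mm²), the r=6.5 cylinder at (11.5, 7.5) partially overlaps it — only the 7.02 mm² overlap (of its 129.35 mm²) is removed, clipping the outline; the r=8 cylinder at (2, 15.5) partially overlaps it — only the 4.75 mm² overlap (of its 195.93 mm²) is removed, clipping the outline — area = 236.20 mm²; the cube at (15, 5.5) is present — its section is the full 7.5×20.5 rectangle (area 153.75 mm²); Taking the first minus the rest: starting from that combined region (236.20 mm²), the 7.5×20.5 cube at (15, 5.5) misses the remaining region (no effect) — area = 236.20 mm². Checking containment: at z = 23.1 the cross-section extends beyond the z = 7.1 cross-section by about 5.22 mm².

part overhangs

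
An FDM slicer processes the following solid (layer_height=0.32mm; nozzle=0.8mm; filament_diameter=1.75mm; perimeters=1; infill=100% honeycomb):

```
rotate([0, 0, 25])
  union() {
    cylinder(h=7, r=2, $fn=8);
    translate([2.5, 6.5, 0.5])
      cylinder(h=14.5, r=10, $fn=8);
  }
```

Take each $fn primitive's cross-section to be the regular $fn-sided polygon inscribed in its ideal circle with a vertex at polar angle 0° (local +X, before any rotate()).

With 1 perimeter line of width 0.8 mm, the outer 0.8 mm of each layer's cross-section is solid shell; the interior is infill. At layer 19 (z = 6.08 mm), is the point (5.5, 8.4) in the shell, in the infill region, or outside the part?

infill

At z = 6.08 mm: the r=2 cylinder contributes a regular 8-gon of circumradius 2; the cylinder at (2.5, 6.5): section is a regular 8-gon, circumradius r=10; Merging all regions: the r=2 cylinder lies entirely inside the r=10 cylinder at (2.5, 6.5), so the union is just the r=10 cylinder at (2.5, 6.5) — 1 connected region; (rotated 25° about Z; rotation is an isometry so areas/perimeters/island counts are preserved). Overall, the cross-section is a single solid region. Undo the 25° rotation: the query point maps to (8.535, 5.289) in the un-rotated model frame. The nearest boundary edge runs (12.50, 6.50)→(9.57, -0.57); distance from the point to it = 3.20 mm. The point is inside the cross-section and 3.20 mm from the nearest boundary — more than the 0.8 mm shell width (1 × 0.8), so it's in the infill interior.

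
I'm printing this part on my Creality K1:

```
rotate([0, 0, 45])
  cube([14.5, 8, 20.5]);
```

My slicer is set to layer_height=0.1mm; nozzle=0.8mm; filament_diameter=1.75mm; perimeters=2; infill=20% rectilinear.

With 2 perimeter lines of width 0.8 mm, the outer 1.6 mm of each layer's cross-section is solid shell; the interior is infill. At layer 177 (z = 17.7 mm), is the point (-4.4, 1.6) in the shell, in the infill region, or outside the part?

outside

At z = 17.7 mm: the cube is present — its section is the full 14.5×8 rectangle; (rotated 45° about Z; rotation is an isometry so areas/perimeters/island counts are preserved). Overall, the cross-section is a single solid region. Undo the 45° rotation: the query point maps to (-1.980, 4.243) in the un-rotated model frame. The nearest boundary edge runs (0.00, 8.00)→(0.00, 0.00); distance from the point to it = 1.98 mm. The point is not inside any of the regions above, so it lies outside the cross-section (1.98 mm from the nearest boundary).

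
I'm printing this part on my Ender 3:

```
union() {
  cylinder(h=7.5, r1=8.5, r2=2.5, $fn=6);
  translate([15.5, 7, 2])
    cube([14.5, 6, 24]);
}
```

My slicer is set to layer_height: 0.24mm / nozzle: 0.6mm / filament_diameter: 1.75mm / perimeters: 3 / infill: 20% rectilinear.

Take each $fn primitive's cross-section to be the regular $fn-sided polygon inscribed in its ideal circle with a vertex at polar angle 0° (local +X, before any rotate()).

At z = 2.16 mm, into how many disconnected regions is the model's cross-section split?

At z = 2.16 mm: the cone (r1=8.5→r2=2.5) has section circumradius 6.772 here — a regular 6-gon; the 14.5×6 cube at (15.5, 7) contributes its full rectangle; Merging all regions: the 2 present regions are separate (no shared area or edge), so areas and boundary lengths simply add and each stays a separate island — 2 connected regions. The result has 2 disconnected regions.

2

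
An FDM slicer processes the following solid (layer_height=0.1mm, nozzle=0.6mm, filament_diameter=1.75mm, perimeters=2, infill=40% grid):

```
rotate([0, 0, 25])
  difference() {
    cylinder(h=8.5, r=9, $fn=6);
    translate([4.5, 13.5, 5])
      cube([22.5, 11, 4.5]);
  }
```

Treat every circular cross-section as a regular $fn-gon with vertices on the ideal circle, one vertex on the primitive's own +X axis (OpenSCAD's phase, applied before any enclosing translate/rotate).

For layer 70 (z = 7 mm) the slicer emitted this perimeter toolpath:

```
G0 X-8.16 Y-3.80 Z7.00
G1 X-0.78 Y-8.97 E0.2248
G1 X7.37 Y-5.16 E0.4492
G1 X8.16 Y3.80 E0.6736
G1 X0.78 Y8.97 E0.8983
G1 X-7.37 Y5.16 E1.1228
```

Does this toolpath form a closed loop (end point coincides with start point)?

Start point (G0): (-8.16, -3.80). End point (last G1): the path does not return to the start — open.

no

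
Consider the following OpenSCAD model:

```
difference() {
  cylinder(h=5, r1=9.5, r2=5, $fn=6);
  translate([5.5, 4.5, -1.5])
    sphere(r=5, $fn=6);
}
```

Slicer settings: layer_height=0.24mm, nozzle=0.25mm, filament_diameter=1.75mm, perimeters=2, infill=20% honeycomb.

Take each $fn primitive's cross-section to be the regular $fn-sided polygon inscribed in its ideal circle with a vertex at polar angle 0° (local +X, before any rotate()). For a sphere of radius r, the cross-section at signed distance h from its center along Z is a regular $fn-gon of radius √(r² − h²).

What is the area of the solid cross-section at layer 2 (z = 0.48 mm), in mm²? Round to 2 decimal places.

At z = 0.48 mm: the cone (r1=9.5→r2=5) has section circumradius 9.068 here — a regular 6-gon (area = (6/2)·9.068²·sin(360°/6) = 213.64 mm²); the r=5 sphere at (5.5, 4.5) contributes a regular 6-gon of circumradius √(5²−1.98²) = 4.591 (area = (6/2)·4.591²·sin(360°/6) = 54.77 mm²); Taking the first minus the rest: starting from the cone (213.64 mm²), the r=5 sphere at (5.5, 4.5) partially overlaps it — only the 33.86 mm² overlap (of its 54.77 mm²) is removed, clipping the outline — area = 179.78 mm². Overall, the cross-section is a single solid region. Net area = 179.78 mm².

179.78 mm²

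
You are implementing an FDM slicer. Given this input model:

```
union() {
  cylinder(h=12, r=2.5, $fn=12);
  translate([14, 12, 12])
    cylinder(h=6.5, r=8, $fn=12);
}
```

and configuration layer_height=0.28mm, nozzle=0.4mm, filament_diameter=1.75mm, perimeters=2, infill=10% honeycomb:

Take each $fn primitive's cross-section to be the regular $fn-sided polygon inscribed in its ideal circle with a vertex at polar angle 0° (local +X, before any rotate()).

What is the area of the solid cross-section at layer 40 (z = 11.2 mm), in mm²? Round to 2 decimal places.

18.75 mm²

At z = 11.2 mm: the cylinder: section is a regular 12-gon, circumradius r=2.5 (area = (12/2)·2.500²·sin(360°/12) = 18.75 mm²); the cylinder at (14, 12) is absent (z outside [12, 18.5]); Combining (union): only the r=2.5 cylinder is present, so the union is just that shape — area = 18.75 mm². Overall, the cross-section is a single solid region. Net area = 18.75 mm².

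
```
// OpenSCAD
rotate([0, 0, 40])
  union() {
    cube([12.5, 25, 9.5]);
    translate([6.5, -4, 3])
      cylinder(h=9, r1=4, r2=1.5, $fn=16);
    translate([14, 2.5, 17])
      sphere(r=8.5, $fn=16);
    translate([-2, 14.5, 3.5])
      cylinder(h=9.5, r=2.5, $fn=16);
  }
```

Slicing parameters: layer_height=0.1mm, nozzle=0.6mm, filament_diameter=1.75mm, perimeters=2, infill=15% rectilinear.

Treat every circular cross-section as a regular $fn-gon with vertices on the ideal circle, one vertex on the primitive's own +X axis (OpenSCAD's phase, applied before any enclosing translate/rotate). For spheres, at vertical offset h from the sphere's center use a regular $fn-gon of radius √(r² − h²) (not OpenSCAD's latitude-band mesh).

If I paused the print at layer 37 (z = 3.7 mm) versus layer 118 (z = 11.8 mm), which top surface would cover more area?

Layer 37 (z = 3.7): the 12.5×25 cube contributes its full rectangle (area 312.50 mm²); the cone at (6.5, -4): at t=0.078 of its height the radius interpolates to r₁+(r₂−r₁)t = 3.806, giving a regular 16-gon of that circumradius (area = (16/2)·3.806²·sin(360°/16) = 44.34 mm²); the sphere at (14, 2.5) does not reach this height (|z−center|=13.300 > r=8.5); the r=2.5 cylinder at (-2, 14.5) gives a regular 16-gon of circumradius 2.5 (constant along its height) (area = (16/2)·2.500²·sin(360°/16) = 19.13 mm²); Taking the union: the regions partially overlap — summed areas 375.97 mm² minus the doubly-counted overlap 0.92 mm² gives 375.05 mm² — area = 375.05 mm²; (rotated 40° about Z; rotation is an isometry so areas/perimeters/island counts are preserved). So its area = 375.05 mm². Layer 118 (z = 11.8): the cube is absent (z outside [0, 9.5]); the cone at (6.5, -4) contributes a regular 16-gon of circumradius 1.556 (interpolated between r1=4 and r2=1.5 at t=0.978) (area = (16/2)·1.556²·sin(360°/16) = 7.41 mm²); the r=8.5 sphere at (14, 2.5) slices to a regular 16-gon of circumradius 6.724 (√(r²−h²) with h=5.2 from center) (area = (16/2)·6.724²·sin(360°/16) = 138.41 mm²); the cylinder at (-2, 14.5): section is a regular 16-gon, circumradius r=2.5 (area = (16/2)·2.500²·sin(360°/16) = 19.13 mm²); Merging all regions: the 3 present regions are separate (no shared area or edge), so areas and boundary lengths simply add and each stays a separate island — area = 164.95 mm²; (whole slice rotated 40° about Z — lengths, areas and connectivity unchanged). So its area = 164.95 mm². Layer 37 is larger (375.05 vs 164.95 mm²).

layer 37 (z = 3.7 mm)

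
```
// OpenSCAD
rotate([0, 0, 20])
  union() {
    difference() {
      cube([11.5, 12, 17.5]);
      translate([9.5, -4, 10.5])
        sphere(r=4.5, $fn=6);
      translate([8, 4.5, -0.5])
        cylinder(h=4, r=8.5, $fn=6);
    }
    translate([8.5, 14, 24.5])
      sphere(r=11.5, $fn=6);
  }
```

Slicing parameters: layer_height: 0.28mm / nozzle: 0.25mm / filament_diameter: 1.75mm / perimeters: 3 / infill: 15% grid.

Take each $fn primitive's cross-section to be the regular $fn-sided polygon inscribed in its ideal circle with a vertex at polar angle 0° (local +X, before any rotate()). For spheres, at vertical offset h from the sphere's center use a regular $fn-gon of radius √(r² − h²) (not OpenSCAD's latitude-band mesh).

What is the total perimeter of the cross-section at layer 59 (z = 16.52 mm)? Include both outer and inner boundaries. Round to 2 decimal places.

68.28 mm

At z = 16.52 mm: the 11.5×12 cube contributes its full rectangle (perimeter 47.00 mm); the sphere at (9.5, -4) is not intersected at this z (|z−center|=6.020 > r=4.5); the cylinder at (8, 4.5) is not intersected at this z (z outside [-0.5, 3.5]); Subtracting the remaining from the first: none of the subtracted shapes is present at this height, so the 11.5×12 cube is unchanged — boundary = 47.00 mm; the sphere at (8.5, 14): section is a regular 6-gon, circumradius = √(r²−h²) = √(11.5²−7.98²) = 8.281 (perimeter = 2·6·8.281·sin(180°/6) = 49.68 mm); Combining (union): the regions partially overlap (shared area 44.64 mm²), so the edge portions inside another operand are dropped and the merged outline is re-measured after clipping — boundary = 68.28 mm; (whole slice rotated 20° about Z — lengths, areas and connectivity unchanged). Overall, the cross-section is a single solid region. Total boundary length (outer) = 68.28 mm.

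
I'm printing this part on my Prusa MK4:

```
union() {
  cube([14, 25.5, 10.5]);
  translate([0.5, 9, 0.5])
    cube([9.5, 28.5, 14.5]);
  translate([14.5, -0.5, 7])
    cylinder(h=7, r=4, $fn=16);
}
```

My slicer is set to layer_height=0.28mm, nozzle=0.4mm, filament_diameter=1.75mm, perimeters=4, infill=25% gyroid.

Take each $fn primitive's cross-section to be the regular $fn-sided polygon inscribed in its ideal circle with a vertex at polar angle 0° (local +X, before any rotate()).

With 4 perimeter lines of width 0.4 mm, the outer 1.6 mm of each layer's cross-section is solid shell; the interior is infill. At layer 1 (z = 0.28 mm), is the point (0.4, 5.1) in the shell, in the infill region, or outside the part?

shell

At z = 0.28 mm: the cube (footprint 14×25.5) is included at this height; the cube at (0.5, 9) is not intersected at this z (z outside [0.5, 15]); the cylinder at (14.5, -0.5) is absent (z outside [7, 14]); Merging all regions: only the 14×25.5 cube is present, so the union is just that shape — 1 connected region. Overall, the cross-section is a single solid region. The nearest boundary edge runs (0.00, 25.50)→(0.00, 0.00); distance from the point to it = 0.40 mm. The point is inside the cross-section, 0.40 mm from the nearest boundary — within the 1.6 mm shell band (4 × 0.4).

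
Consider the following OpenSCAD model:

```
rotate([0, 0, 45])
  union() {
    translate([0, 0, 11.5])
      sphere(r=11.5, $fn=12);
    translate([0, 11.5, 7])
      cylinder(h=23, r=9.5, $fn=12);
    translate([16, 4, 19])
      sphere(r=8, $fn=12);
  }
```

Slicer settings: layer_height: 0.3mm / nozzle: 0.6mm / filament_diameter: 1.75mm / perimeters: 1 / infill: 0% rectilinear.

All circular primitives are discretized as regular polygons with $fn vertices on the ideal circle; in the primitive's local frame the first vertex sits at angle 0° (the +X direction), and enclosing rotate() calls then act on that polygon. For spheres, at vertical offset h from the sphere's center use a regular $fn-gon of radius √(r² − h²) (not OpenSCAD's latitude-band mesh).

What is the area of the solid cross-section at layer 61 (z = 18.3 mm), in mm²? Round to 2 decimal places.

650.79 mm²

At z = 18.3 mm: the sphere: section is a regular 12-gon, circumradius = √(r²−h²) = √(11.5²−6.8²) = 9.274 (area = (12/2)·9.274²·sin(360°/12) = 258.03 mm²); the cylinder at (0, 11.5): section is a regular 12-gon, circumradius r=9.5 (area = (12/2)·9.500²·sin(360°/12) = 270.75 mm²); the sphere at (16, 4): section is a regular 12-gon, circumradius = √(r²−h²) = √(8²−0.7²) = 7.969 (area = (12/2)·7.969²·sin(360°/12) = 190.53 mm²); Combining (union): the regions partially overlap — summed areas 719.31 mm² minus the doubly-counted overlap 68.52 mm² gives 650.79 mm² — area = 650.79 mm²; (whole slice rotated 45° about Z — lengths, areas and connectivity unchanged). Overall, the cross-section is a single solid region. Net area = 650.79 mm².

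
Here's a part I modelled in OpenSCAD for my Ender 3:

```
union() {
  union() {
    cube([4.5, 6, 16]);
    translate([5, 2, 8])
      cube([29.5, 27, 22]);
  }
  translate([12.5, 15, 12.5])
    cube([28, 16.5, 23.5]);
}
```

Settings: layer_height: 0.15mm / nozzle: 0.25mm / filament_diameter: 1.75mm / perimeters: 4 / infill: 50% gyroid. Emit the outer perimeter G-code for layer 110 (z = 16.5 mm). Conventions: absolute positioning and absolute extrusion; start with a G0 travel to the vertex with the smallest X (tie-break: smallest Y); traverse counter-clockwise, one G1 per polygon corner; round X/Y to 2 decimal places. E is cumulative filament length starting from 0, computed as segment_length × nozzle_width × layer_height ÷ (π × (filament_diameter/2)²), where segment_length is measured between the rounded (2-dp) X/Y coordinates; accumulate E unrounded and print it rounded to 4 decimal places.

At z = 16.5 mm: the cube is absent (z outside [0, 16]); the 29.5×27 cube at (5, 2) contributes its full rectangle; Merging all regions: only the 29.5×27 cube at (5, 2) is present, so the union is just that shape — 1 connected region; the cube at (12.5, 15) (footprint 28×16.5) is included at this height; Combining (union): the regions partially overlap (shared area 308.00 mm²), so overlapping operands fuse into one piece — 1 connected region. The outline is a single polygon with 8 vertices. Extrusion per mm of travel: 0.25 × 0.15 / (π × 0.875²) = 0.015591. Accumulating E over each segment gives final E = 2.0268.

G0 X5.00 Y2.00 Z16.50
G1 X34.50 Y2.00 E0.4599
G1 X34.50 Y15.00 E0.6626
G1 X40.50 Y15.00 E0.7561
G1 X40.50 Y31.50 E1.0134
G1 X12.50 Y31.50 E1.4499
G1 X12.50 Y29.00 E1.4889
G1 X5.00 Y29.00 E1.6058
G1 X5.00 Y2.00 E2.0268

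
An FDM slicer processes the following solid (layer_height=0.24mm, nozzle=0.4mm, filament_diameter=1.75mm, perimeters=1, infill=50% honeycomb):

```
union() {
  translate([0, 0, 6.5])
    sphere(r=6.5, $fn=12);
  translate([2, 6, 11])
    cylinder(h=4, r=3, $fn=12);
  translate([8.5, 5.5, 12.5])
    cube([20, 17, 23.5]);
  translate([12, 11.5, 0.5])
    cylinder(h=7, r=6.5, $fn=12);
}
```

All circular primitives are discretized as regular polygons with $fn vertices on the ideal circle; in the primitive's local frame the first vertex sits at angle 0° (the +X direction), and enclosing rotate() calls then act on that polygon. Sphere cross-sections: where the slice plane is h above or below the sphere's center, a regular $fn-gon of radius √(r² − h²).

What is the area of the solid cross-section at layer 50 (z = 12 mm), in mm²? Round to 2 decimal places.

At z = 12 mm: the sphere: section is a regular 12-gon, circumradius = √(r²−h²) = √(6.5²−5.5²) = 3.464 (area = (12/2)·3.464²·sin(360°/12) = 36.00 mm²); the r=3 cylinder at (2, 6) contributes a regular 12-gon of circumradius 3 (area = (12/2)·3.000²·sin(360°/12) = 27.00 mm²); the cube at (8.5, 5.5) does not reach this height (z outside [12.5, 36]); the cylinder at (12, 11.5) is not intersected at this z (z outside [0.5, 7.5]); Merging all regions: the 2 present regions are separate (no shared area or edge), so areas and boundary lengths simply add and each stays a separate island — area = 63.00 mm². Overall, the cross-section has 2 separate islands. Net area = 63.00 mm².

63.00 mm²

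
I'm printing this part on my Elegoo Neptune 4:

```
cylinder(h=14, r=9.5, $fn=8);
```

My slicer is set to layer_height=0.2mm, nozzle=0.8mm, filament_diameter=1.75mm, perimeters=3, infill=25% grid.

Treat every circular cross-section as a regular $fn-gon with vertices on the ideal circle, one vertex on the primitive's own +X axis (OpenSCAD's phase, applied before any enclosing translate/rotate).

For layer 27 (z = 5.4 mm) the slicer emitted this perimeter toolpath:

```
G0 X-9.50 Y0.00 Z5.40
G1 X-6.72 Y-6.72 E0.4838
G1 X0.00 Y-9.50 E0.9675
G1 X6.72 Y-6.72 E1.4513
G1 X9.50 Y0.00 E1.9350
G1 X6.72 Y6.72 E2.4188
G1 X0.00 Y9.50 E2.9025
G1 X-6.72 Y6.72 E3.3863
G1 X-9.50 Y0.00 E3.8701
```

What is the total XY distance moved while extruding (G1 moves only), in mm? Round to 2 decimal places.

58.18 mm

Sum the Euclidean lengths of each G1 segment: total = 58.18 mm.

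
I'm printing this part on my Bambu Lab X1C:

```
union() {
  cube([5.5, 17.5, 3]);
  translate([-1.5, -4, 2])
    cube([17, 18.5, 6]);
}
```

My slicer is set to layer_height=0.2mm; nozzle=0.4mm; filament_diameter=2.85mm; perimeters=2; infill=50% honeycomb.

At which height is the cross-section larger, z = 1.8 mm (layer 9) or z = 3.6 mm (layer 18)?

Layer 9 (z = 1.8): the cube is present — its section is the full 5.5×17.5 rectangle (area 96.25 mm²); the cube at (-1.5, -4) is not intersected at this z (z outside [2, 8]); Taking the union: only the 5.5×17.5 cube is present, so the union is just that shape — area = 96.25 mm². So its area = 96.25 mm². Layer 18 (z = 3.6): the cube does not reach this height (z outside [0, 3]); the 17×18.5 cube at (-1.5, -4) contributes its full rectangle (area 314.50 mm²); Merging all regions: only the 17×18.5 cube at (-1.5, -4) is present, so the union is just that shape — area = 314.50 mm². So its area = 314.50 mm². Layer 18 is larger (314.50 vs 96.25 mm²).

layer 18 (z = 3.6 mm)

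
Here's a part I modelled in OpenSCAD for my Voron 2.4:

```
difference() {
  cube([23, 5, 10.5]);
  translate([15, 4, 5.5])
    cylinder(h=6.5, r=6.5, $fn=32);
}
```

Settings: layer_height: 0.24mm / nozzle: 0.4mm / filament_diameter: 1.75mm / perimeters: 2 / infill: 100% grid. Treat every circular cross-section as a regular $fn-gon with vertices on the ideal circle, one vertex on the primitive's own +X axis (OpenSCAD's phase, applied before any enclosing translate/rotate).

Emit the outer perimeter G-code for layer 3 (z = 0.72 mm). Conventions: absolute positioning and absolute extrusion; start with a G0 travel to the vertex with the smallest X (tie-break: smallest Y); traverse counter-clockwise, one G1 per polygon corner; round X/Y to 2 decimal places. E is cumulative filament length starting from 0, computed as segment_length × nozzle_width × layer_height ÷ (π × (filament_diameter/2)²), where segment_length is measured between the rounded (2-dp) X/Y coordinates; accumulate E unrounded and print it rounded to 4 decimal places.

G0 X0.00 Y0.00 Z0.72
G1 X23.00 Y0.00 E0.9180
G1 X23.00 Y5.00 E1.1175
G1 X0.00 Y5.00 E2.0355
G1 X0.00 Y0.00 E2.2351

At z = 0.72 mm: the cube (footprint 23×5) is included at this height; the cylinder at (15, 4) is not intersected at this z (z outside [5.5, 12]); Subtracting the remaining from the first: none of the subtracted shapes is present at this height, so the 23×5 cube is unchanged — 1 connected region. The outline is a single polygon with 4 vertices. Extrusion per mm of travel: 0.4 × 0.24 / (π × 0.875²) = 0.039912. Accumulating E over each segment gives final E = 2.2351.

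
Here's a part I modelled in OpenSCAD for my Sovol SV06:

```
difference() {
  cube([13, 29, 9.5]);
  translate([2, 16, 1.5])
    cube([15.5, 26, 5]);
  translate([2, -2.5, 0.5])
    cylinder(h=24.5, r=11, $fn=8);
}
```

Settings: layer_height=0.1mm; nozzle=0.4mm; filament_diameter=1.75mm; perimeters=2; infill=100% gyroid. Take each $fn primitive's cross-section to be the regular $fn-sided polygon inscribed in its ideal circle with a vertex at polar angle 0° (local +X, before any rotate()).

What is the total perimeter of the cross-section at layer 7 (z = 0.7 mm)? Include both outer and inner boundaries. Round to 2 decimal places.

At z = 0.7 mm: the cube is present — its section is the full 13×29 rectangle (perimeter 84.00 mm); the cube at (2, 16) does not reach this height (z outside [1.5, 6.5]); the cylinder at (2, -2.5): section is a regular 8-gon, circumradius r=11 (perimeter = 2·8·11.000·sin(180°/8) = 67.35 mm); After the difference (first − rest): starting from the 13×29 cube, the r=11 cylinder at (2, -2.5) partially overlaps it — only the 75.53 mm² overlap (of its 342.24 mm²) is removed, clipping the outline — boundary = 80.66 mm. Overall, the cross-section is a single solid region. Total boundary length (outer) = 80.66 mm.

80.66 mm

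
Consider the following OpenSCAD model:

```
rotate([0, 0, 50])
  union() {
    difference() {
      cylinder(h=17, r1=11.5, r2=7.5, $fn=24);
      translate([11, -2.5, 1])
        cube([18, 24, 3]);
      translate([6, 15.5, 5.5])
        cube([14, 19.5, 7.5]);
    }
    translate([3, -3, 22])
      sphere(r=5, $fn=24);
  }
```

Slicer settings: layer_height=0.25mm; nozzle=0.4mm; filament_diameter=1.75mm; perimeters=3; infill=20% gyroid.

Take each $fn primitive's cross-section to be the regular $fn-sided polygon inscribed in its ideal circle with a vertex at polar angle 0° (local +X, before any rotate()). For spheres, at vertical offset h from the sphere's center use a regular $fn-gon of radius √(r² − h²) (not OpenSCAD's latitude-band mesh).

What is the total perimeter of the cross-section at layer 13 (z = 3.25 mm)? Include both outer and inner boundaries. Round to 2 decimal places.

67.26 mm

At z = 3.25 mm: the cone contributes a regular 24-gon of circumradius 10.735 (interpolated between r1=11.5 and r2=7.5 at t=0.191) (perimeter = 2·24·10.735·sin(180°/24) = 67.26 mm); the cube at (11, -2.5) is present — its section is the full 18×24 rectangle (perimeter 84.00 mm); the cube at (6, 15.5) is absent (z outside [5.5, 13]); After the difference (first − rest): starting from the cone, the 18×24 cube at (11, -2.5) misses the remaining region (no effect) — boundary = 67.26 mm; the sphere at (3, -3) does not reach this height (|z−center|=18.750 > r=5); Combining (union): only that combined region is present, so the union is just that shape — boundary = 67.26 mm; (rotated 50° about Z; rotation is an isometry so areas/perimeters/island counts are preserved). Overall, the cross-section is a single solid region. Total boundary length (outer) = 67.26 mm.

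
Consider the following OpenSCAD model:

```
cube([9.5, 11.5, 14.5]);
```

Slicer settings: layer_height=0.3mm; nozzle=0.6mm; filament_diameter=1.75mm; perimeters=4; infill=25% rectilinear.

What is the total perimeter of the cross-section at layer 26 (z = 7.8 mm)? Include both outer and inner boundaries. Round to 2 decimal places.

42.00 mm

At z = 7.8 mm: the 9.5×11.5 cube contributes its full rectangle (perimeter 42.00 mm). Overall, the cross-section is a single solid region. Total boundary length (outer) = 42.00 mm.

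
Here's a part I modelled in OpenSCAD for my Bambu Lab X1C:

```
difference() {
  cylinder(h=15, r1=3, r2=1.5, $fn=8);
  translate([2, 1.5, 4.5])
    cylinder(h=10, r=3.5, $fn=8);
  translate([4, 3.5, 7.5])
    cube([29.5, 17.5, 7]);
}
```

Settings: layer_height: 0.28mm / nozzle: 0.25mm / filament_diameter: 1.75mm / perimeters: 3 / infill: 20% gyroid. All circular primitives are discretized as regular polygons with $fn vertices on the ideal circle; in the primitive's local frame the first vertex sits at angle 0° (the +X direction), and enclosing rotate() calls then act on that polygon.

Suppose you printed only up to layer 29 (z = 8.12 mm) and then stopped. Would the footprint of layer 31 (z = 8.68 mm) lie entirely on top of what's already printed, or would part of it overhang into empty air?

Compare the two slices. At z = 8.12: the cone: at t=0.541 of its height the radius interpolates to r₁+(r₂−r₁)t = 2.188, giving a regular 8-gon of that circumradius (area = (8/2)·2.188²·sin(360°/8) = 13.54 mm²); the r=3.5 cylinder at (2, 1.5) contributes a regular 8-gon of circumradius 3.5 (area = (8/2)·3.500²·sin(360°/8) = 34.65 mm²); the cube at (4, 3.5) is present — its section is the full 29.5×17.5 rectangle (area 516.25 mm²); Subtracting the remaining from the first: starting from the cone (13.54 mm²), the r=3.5 cylinder at (2, 1.5) partially overlaps it — only the 9.20 mm² overlap (of its 34.65 mm²) is removed, clipping the outline; the 29.5×17.5 cube at (4, 3.5) misses the remaining region (no effect) — area = 4.34 mm². At z = 8.68: the cone: at t=0.579 of its height the radius interpolates to r₁+(r₂−r₁)t = 2.132, giving a regular 8-gon of that circumradius (area = (8/2)·2.132²·sin(360°/8) = 12.86 mm²); the r=3.5 cylinder at (2, 1.5) gives a regular 8-gon of circumradius 3.5 (constant along its height) (area = (8/2)·3.500²·sin(360°/8) = 34.65 mm²); the cube at (4, 3.5) is present — its section is the full 29.5×17.5 rectangle (area 516.25 mm²); After the difference (first − rest): starting from the cone (12.86 mm²), the r=3.5 cylinder at (2, 1.5) partially overlaps it — only the 8.84 mm² overlap (of its 34.65 mm²) is removed, clipping the outline; the 29.5×17.5 cube at (4, 3.5) misses the remaining region (no effect) — area = 4.01 mm². Checking containment: the cross-section at z = 8.68 is a subset of the cross-section at z = 8.12.

entirely on top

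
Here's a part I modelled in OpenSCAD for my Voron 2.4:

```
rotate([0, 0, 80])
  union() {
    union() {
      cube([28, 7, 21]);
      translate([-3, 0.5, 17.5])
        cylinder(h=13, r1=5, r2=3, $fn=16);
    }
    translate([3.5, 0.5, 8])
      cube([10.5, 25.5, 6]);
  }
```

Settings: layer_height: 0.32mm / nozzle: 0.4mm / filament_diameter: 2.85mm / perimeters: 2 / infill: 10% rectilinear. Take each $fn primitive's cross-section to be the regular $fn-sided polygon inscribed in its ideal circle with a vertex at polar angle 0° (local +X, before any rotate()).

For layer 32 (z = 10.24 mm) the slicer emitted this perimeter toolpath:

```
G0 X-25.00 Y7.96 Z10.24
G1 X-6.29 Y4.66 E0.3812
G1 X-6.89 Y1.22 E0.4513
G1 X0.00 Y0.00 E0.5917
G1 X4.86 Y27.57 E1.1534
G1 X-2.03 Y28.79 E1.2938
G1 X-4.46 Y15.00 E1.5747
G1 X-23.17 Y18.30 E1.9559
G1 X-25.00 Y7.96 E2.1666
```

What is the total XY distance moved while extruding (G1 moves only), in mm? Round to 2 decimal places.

Sum the Euclidean lengths of each G1 segment: total = 107.98 mm.

107.98 mm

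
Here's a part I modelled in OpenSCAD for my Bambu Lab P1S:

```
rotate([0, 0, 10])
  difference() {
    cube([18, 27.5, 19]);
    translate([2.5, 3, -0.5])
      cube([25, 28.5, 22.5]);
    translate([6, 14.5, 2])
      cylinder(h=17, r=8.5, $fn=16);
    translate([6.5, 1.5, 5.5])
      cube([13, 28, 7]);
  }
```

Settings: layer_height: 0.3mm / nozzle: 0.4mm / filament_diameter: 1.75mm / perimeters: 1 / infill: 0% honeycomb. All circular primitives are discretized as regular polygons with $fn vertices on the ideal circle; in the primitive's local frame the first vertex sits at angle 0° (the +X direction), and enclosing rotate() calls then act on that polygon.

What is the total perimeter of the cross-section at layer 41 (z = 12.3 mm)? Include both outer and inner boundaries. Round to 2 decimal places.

69.60 mm

At z = 12.3 mm: the 18×27.5 cube contributes its full rectangle (perimeter 91.00 mm); the cube at (2.5, 3) (footprint 25×28.5) is included at this height (perimeter 107.00 mm); the r=8.5 cylinder at (6, 14.5) contributes a regular 16-gon of circumradius 8.5 (perimeter = 2·16·8.500·sin(180°/16) = 53.06 mm); the cube at (6.5, 1.5) (footprint 13×28) is included at this height (perimeter 82.00 mm); Taking the first minus the rest: starting from the 18×27.5 cube, the 25×28.5 cube at (2.5, 3) partially overlaps it — only the 379.75 mm² overlap (of its 712.50 mm²) is removed, clipping the outline; the r=8.5 cylinder at (6, 14.5) partially overlaps it — only the 34.26 mm² overlap (of its 221.19 mm²) is removed, clipping the outline; the 13×28 cube at (6.5, 1.5) partially overlaps it — only the 17.25 mm² overlap (of its 364.00 mm²) is removed, clipping the outline — boundary = 69.60 mm; (rotated 10° about Z; rotation is an isometry so areas/perimeters/island counts are preserved). Overall, the cross-section has 2 separate islands. Total boundary length (outer) = 69.60 mm.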